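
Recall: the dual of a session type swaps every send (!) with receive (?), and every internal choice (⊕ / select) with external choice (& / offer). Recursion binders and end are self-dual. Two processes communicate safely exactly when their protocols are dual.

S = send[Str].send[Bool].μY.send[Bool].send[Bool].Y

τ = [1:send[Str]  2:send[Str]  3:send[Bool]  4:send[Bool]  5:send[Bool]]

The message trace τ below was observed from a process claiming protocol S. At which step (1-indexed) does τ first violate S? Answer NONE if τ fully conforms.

[1] send[Str]  ✓  now at send[Bool].μY.…
[2] got send[Str], protocol expects send[Bool]  ✗

2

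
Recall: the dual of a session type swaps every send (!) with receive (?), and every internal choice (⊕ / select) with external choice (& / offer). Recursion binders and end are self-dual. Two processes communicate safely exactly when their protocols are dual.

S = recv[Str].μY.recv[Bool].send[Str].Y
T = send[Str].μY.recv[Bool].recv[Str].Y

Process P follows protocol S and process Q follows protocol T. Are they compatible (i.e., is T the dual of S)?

recv[Str] | send[Str]  match
  μY | μY  match (μ self-dual)
    recv[Bool] | recv[Bool]  ✗ same direction on both sides — not dual

NO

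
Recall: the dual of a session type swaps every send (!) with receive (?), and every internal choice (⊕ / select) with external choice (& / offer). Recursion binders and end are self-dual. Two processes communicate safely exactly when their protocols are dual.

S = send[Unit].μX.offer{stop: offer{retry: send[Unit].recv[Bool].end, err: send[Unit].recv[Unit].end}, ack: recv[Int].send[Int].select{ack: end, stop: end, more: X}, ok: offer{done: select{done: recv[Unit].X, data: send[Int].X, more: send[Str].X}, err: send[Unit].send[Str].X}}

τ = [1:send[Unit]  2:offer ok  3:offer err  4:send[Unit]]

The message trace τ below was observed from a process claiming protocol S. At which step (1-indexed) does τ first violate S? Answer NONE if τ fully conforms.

NONE

step 1: send[Unit]  ✓  residual = μX.…
step 2: offer ok  ✓  residual = offer{done: select{done: recv[Unit].μX.…, data: send[Int].μX.…, more: send[Str].μX.…}, err: send[Unit].send[Str].μX.…}
step 3: offer err  ✓  residual = send[Unit].send[Str].μX.…
step 4: send[Unit]  ✓  residual = send[Str].μX.…
all 4 steps conform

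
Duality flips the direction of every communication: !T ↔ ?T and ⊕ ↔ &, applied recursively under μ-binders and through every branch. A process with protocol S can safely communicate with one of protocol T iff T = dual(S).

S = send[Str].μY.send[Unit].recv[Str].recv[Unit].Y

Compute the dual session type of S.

send[Str] = recv[Str]
  μY = μY  (μ self-dual)
    send[Unit] = recv[Unit]
      recv[Str] = send[Str]
        recv[Unit] = send[Unit]
          Y self-dual

recv[Str].μY.recv[Unit].send[Str].send[Unit].Y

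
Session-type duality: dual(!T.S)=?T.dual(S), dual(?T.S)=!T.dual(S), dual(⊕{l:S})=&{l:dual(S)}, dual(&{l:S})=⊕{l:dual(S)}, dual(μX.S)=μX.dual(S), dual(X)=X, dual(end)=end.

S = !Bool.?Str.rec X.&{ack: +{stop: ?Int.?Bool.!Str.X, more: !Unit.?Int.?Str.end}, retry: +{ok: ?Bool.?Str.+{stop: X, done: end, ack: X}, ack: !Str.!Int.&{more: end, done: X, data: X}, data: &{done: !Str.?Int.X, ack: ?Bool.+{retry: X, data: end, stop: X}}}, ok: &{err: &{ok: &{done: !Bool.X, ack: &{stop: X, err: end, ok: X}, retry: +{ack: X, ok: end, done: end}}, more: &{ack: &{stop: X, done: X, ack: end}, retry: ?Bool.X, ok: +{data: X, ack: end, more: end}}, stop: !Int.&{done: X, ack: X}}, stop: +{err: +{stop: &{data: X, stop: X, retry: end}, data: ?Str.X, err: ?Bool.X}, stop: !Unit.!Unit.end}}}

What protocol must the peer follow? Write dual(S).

!Bool ↦ ?Bool
  ?Str ↦ !Str
    rec X ↦ rec X  (μ self-dual)
      &{ack,retry,ok} ↦ +{ack,retry,ok}  (external→internal)
        case ack:
          +{stop,more} ↦ &{stop,more}  (internal→external)
            case stop:
              ?Int ↦ !Int
                ?Bool ↦ !Bool
                  !Str ↦ ?Str
                    X ↦ X
            case more:
              !Unit ↦ ?Unit
                ?Int ↦ !Int
                  ?Str ↦ !Str
                    end ↦ end
        case retry:
          +{ok,ack,data} ↦ &{ok,ack,data}  (internal→external)
            case ok:
              ?Bool ↦ !Bool
                ?Str ↦ !Str
                  +{stop,done,ack} ↦ &{stop,done,ack}  (internal→external)
                    case stop:
                      X ↦ X
                    case done:
                      end ↦ end
                    case ack:
                      X ↦ X
            case ack:
              !Str ↦ ?Str
                !Int ↦ ?Int
                  &{more,done,data} ↦ +{more,done,data}  (external→internal)
                    case more:
                      end ↦ end
                    case done:
                      X ↦ X
                    case data:
                      X ↦ X
            case data:
              &{done,ack} ↦ +{done,ack}  (external→internal)
                case done:
                  !Str ↦ ?Str
                    ?Int ↦ !Int
                      X ↦ X
                case ack:
                  ?Bool ↦ !Bool
                    +{retry,data,stop} ↦ &{retry,data,stop}  (internal→external)
                      case retry:
                        X ↦ X
                      case data:
                        end ↦ end
                      case stop:
                        X ↦ X
        case ok:
          &{err,stop} ↦ +{err,stop}  (external→internal)
            case err:
              &{ok,more,stop} ↦ +{ok,more,stop}  (external→internal)
                case ok:
                  &{done,ack,retry} ↦ +{done,ack,retry}  (external→internal)
                    case done:
                      !Bool ↦ ?Bool
                        X ↦ X
                    case ack:
                      &{stop,err,ok} ↦ +{stop,err,ok}  (external→internal)
                        case stop:
                          X ↦ X
                        case err:
                          end ↦ end
                        case ok:
                          X ↦ X
                    case retry:
                      +{ack,ok,done} ↦ &{ack,ok,done}  (internal→external)
                        case ack:
                          X ↦ X
                        case ok:
                          end ↦ end
                        case done:
                          end ↦ end
                case more:
                  &{ack,retry,ok} ↦ +{ack,retry,ok}  (external→internal)
                    case ack:
                      &{stop,done,ack} ↦ +{stop,done,ack}  (external→internal)
                        case stop:
                          X ↦ X
                        case done:
                          X ↦ X
                        case ack:
                          end ↦ end
                    case retry:
                      ?Bool ↦ !Bool
                        X ↦ X
                    case ok:
                      +{data,ack,more} ↦ &{data,ack,more}  (internal→external)
                        case data:
                          X ↦ X
                        case ack:
                          end ↦ end
                        case more:
                          end ↦ end
                case stop:
                  !Int ↦ ?Int
                    &{done,ack} ↦ +{done,ack}  (external→internal)
                      case done:
                        X ↦ X
                      case ack:
                        X ↦ X
            case stop:
              +{err,stop} ↦ &{err,stop}  (internal→external)
                case err:
                  +{stop,data,err} ↦ &{stop,data,err}  (internal→external)
                    case stop:
                      &{data,stop,retry} ↦ +{data,stop,retry}  (external→internal)
                        case data:
                          X ↦ X
                        case stop:
                          X ↦ X
                        case retry:
                          end ↦ end
                    case data:
                      ?Str ↦ !Str
                        X ↦ X
                    case err:
                      ?Bool ↦ !Bool
                        X ↦ X
                case stop:
                  !Unit ↦ ?Unit
                    !Unit ↦ ?Unit
                      end ↦ end

?Bool.!Str.rec X.+{ack: &{stop: !Int.!Bool.?Str.X, more: ?Unit.!Int.!Str.end}, retry: &{ok: !Bool.!Str.&{stop: X, done: end, ack: X}, ack: ?Str.?Int.+{more: end, done: X, data: X}, data: +{done: ?Str.!Int.X, ack: !Bool.&{retry: X, data: end, stop: X}}}, ok: +{err: +{ok: +{done: ?Bool.X, ack: +{stop: X, err: end, ok: X}, retry: &{ack: X, ok: end, done: end}}, more: +{ack: +{stop: X, done: X, ack: end}, retry: !Bool.X, ok: &{data: X, ack: end, more: end}}, stop: ?Int.+{done: X, ack: X}}, stop: &{err: &{stop: +{data: X, stop: X, retry: end}, data: !Str.X, err: !Bool.X}, stop: ?Unit.?Unit.end}}}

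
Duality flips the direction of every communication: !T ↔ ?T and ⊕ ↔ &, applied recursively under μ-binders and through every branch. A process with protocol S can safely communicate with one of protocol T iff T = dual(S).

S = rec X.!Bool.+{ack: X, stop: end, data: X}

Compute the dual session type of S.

rec X = rec X  (binder kept)
  !Bool = ?Bool
    +{ack,stop,data} = &{ack,stop,data}  (select→offer)
      [ack]
        dual(X) = X
      [stop]
        dual(end) = end
      [data]
        dual(X) = X

rec X.?Bool.&{ack: X, stop: end, data: X}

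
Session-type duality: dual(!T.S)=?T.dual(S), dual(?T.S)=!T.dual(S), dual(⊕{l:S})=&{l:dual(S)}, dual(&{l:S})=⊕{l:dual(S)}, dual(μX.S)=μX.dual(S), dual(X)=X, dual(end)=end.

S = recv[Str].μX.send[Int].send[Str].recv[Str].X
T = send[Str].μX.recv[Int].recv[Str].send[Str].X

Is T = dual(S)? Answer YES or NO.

recv[Str] ‖ send[Str]  ok
  μX ‖ μX  ok (μ self-dual)
    send[Int] ‖ recv[Int]  ok
      send[Str] ‖ recv[Str]  ok
        recv[Str] ‖ send[Str]  ok
          X ‖ X  ok

YES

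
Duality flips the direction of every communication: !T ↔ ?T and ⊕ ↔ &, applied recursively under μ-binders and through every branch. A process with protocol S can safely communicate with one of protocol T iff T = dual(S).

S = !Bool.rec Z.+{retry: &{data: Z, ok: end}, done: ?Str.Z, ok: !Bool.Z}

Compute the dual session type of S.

!Bool ↦ ?Bool
  rec Z ↦ rec Z  (μ self-dual)
    +{retry,done,ok} ↦ &{retry,done,ok}  (internal→external)
      case retry:
        &{data,ok} ↦ +{data,ok}  (offer→select)
          case data:
            Z ↦ Z
          case ok:
            end ↦ end
      case done:
        ?Str ↦ !Str
          Z ↦ Z
      case ok:
        !Bool ↦ ?Bool
          Z ↦ Z

?Bool.rec Z.&{retry: +{data: Z, ok: end}, done: !Str.Z, ok: ?Bool.Z}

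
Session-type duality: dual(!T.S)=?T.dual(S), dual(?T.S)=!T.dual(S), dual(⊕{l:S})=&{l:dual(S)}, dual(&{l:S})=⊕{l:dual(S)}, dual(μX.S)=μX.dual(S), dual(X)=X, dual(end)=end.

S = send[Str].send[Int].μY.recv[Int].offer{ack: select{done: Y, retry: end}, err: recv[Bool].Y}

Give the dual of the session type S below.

recv[Str].recv[Int].μY.send[Int].select{ack: offer{done: Y, retry: end}, err: send[Bool].Y}

send[Str] → recv[Str]
  send[Int] → recv[Int]
    μY → μY  (rec unchanged)
      recv[Int] → send[Int]
        offer{ack,err} → select{ack,err}  (offer→select)
          case ack:
            select{done,retry} → offer{done,retry}  (⊕→&)
              case done:
                Y ↦ Y
              case retry:
                end ↦ end
          case err:
            recv[Bool] → send[Bool]
              Y ↦ Y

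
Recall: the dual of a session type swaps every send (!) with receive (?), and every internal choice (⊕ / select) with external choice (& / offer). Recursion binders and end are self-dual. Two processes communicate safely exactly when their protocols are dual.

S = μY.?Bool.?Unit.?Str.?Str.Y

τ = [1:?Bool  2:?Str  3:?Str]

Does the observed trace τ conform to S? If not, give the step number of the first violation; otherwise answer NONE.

step 1: ?Bool  ok  state: ?Unit.?Str.?Str.μY.…
step 2: got ?Str, protocol expects ?Unit  ✗

2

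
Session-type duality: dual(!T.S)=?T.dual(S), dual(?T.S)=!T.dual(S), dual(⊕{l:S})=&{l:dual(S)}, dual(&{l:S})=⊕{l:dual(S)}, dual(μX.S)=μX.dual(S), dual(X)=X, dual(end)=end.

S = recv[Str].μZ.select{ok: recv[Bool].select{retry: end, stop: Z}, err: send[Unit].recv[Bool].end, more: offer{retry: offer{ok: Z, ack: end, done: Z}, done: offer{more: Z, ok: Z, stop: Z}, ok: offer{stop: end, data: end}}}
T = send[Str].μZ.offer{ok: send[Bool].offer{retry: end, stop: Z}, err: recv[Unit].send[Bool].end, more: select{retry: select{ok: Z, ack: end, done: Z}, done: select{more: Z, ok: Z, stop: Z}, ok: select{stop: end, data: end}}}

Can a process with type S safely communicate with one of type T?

YES

recv[Str] ‖ send[Str]  ok
  μZ ‖ μZ  ok (μ self-dual)
    select{ok,err,more} ‖ offer{ok,err,more}  ok same labels
      [ok]
        recv[Bool] ‖ send[Bool]  ok
          select{retry,stop} ‖ offer{retry,stop}  ok same labels
            [retry]
              end ‖ end  ok
            [stop]
              Z ‖ Z  ok
      [err]
        send[Unit] ‖ recv[Unit]  ok
          recv[Bool] ‖ send[Bool]  ok
            end ‖ end  ok
      [more]
        offer{retry,done,ok} ‖ select{retry,done,ok}  ok same labels
          [retry]
            offer{ok,ack,done} ‖ select{ok,ack,done}  ok same labels
              [ok]
                Z ‖ Z  ok
              [ack]
                end ‖ end  ok
              [done]
                Z ‖ Z  ok
          [done]
            offer{more,ok,stop} ‖ select{more,ok,stop}  ok same labels
              [more]
                Z ‖ Z  ok
              [ok]
                Z ‖ Z  ok
              [stop]
                Z ‖ Z  ok
          [ok]
            offer{stop,data} ‖ select{stop,data}  ok same labels
              [stop]
                end ‖ end  ok
              [data]
                end ‖ end  ok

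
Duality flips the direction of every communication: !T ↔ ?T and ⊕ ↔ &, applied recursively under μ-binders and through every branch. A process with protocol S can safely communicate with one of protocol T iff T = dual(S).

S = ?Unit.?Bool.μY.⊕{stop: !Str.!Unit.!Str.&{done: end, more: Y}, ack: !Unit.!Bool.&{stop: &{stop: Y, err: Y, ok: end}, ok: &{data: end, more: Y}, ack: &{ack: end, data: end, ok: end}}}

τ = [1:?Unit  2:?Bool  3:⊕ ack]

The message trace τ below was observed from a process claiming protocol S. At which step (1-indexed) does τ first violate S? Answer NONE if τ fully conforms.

@1 ?Unit  ✓  cont: ?Bool.μY.…
@2 ?Bool  ✓  cont: μY.…
@3 ⊕ ack  ✓  cont: !Unit.!Bool.&{stop: &{stop: μY.…, err: μY.…, ok: end}, ok: &{data: end, more: μY.…}, ack: &{ack: end, data: end, ok: end}}
all 3 steps conform

NONE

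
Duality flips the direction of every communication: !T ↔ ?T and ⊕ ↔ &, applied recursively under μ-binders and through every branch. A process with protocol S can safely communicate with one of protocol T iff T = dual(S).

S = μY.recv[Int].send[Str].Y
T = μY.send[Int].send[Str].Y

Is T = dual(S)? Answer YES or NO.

μY ‖ μY  ok (binder kept)
  recv[Int] ‖ send[Int]  ok
    send[Str] ‖ send[Str]  ✗ same direction on both sides — not dual

NO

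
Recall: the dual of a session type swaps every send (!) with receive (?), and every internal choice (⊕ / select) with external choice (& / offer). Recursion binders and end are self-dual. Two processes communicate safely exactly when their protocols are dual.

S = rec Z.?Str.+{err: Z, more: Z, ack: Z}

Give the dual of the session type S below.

rec Z → rec Z  (rec unchanged)
  ?Str → !Str
    +{err,more,ack} → &{err,more,ack}  (⊕→&)
      • err:
        dual(Z) = Z
      • more:
        dual(Z) = Z
      • ack:
        dual(Z) = Z

rec Z.!Str.&{err: Z, more: Z, ack: Z}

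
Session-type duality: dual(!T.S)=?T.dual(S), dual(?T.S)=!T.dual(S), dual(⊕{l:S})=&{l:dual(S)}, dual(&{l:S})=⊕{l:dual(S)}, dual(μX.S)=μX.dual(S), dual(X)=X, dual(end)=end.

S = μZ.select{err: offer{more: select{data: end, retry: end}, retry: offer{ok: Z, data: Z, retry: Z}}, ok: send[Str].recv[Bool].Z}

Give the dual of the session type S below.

μZ.offer{err: select{more: offer{data: end, retry: end}, retry: select{ok: Z, data: Z, retry: Z}}, ok: recv[Str].send[Bool].Z}

μZ = μZ  (rec unchanged)
  select{err,ok} = offer{err,ok}  (⊕→&)
    • err:
      offer{more,retry} = select{more,retry}  (external→internal)
        • more:
          select{data,retry} = offer{data,retry}  (⊕→&)
            • data:
              dual(end) = end
            • retry:
              dual(end) = end
        • retry:
          offer{ok,data,retry} = select{ok,data,retry}  (external→internal)
            • ok:
              dual(Z) = Z
            • data:
              dual(Z) = Z
            • retry:
              dual(Z) = Z
    • ok:
      send[Str] = recv[Str]
        recv[Bool] = send[Bool]
          dual(Z) = Z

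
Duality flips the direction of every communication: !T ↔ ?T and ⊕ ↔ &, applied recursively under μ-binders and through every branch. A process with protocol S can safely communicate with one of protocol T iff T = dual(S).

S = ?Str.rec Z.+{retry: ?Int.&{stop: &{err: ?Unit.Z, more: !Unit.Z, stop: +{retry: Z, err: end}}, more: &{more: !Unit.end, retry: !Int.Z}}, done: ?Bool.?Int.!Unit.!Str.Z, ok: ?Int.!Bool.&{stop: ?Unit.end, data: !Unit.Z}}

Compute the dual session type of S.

!Str.rec Z.&{retry: !Int.+{stop: +{err: !Unit.Z, more: ?Unit.Z, stop: &{retry: Z, err: end}}, more: +{more: ?Unit.end, retry: ?Int.Z}}, done: !Bool.!Int.?Unit.?Str.Z, ok: !Int.?Bool.+{stop: !Unit.end, data: ?Unit.Z}}

?Str → !Str
  rec Z → rec Z  (μ self-dual)
    +{retry,done,ok} → &{retry,done,ok}  (⊕→&)
      [retry]
        ?Int → !Int
          &{stop,more} → +{stop,more}  (external→internal)
            [stop]
              &{err,more,stop} → +{err,more,stop}  (external→internal)
                [err]
                  ?Unit → !Unit
                    dual(Z) = Z
                [more]
                  !Unit → ?Unit
                    dual(Z) = Z
                [stop]
                  +{retry,err} → &{retry,err}  (⊕→&)
                    [retry]
                      dual(Z) = Z
                    [err]
                      dual(end) = end
            [more]
              &{more,retry} → +{more,retry}  (external→internal)
                [more]
                  !Unit → ?Unit
                    dual(end) = end
                [retry]
                  !Int → ?Int
                    dual(Z) = Z
      [done]
        ?Bool → !Bool
          ?Int → !Int
            !Unit → ?Unit
              !Str → ?Str
                dual(Z) = Z
      [ok]
        ?Int → !Int
          !Bool → ?Bool
            &{stop,data} → +{stop,data}  (external→internal)
              [stop]
                ?Unit → !Unit
                  dual(end) = end
              [data]
                !Unit → ?Unit
                  dual(Z) = Z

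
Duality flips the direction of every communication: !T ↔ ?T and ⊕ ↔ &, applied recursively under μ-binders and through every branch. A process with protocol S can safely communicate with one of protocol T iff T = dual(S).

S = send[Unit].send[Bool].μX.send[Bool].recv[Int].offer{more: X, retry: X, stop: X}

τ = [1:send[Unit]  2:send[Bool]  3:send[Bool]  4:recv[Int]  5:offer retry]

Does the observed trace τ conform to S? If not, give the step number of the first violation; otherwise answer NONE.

@1 send[Unit]  ok  now at send[Bool].μX.…
@2 send[Bool]  ok  now at μX.…
@3 send[Bool]  ok  now at recv[Int].offer{more: μX.…, retry: μX.…, stop: μX.…}
@4 recv[Int]  ok  now at offer{more: μX.…, retry: μX.…, stop: μX.…}
@5 offer retry  ok  now at μX.…
trace exhausted — no violation

NONE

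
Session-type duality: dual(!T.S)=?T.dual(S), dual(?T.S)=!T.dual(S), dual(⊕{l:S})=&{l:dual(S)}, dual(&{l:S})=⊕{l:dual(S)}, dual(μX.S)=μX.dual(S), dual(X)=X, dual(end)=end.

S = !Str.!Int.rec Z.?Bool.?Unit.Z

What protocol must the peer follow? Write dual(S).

?Str.?Int.rec Z.!Bool.!Unit.Z

!Str = ?Str
  !Int = ?Int
    rec Z = rec Z  (μ self-dual)
      ?Bool = !Bool
        ?Unit = !Unit
          Z ↦ Z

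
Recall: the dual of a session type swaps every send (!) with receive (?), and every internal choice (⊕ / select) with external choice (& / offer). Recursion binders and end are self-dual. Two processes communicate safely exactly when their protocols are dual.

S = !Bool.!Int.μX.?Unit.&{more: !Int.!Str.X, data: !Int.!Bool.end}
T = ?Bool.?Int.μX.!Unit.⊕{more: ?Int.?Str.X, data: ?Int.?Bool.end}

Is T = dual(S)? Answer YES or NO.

!Bool | ?Bool  match
  !Int | ?Int  match
    μX | μX  match (μ self-dual)
      ?Unit | !Unit  match
        &{more,data} | ⊕{more,data}  match label sets agree
          case more:
            !Int | ?Int  match
              !Str | ?Str  match
                X | X  match
          case data:
            !Int | ?Int  match
              !Bool | ?Bool  match
                end | end  match

YES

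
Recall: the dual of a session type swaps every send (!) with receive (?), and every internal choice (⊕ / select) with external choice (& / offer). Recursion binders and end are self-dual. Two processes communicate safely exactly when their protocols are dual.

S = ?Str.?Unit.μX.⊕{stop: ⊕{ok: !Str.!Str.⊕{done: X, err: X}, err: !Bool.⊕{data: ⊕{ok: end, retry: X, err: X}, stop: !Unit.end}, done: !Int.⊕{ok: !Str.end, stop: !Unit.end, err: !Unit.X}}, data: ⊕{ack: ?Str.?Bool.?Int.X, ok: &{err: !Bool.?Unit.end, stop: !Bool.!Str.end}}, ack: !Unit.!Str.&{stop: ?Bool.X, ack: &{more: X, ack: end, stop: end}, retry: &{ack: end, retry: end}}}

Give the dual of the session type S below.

?Str = !Str
  ?Unit = !Unit
    μX = μX  (rec unchanged)
      ⊕{stop,data,ack} = &{stop,data,ack}  (select→offer)
        [stop]
          ⊕{ok,err,done} = &{ok,err,done}  (select→offer)
            [ok]
              !Str = ?Str
                !Str = ?Str
                  ⊕{done,err} = &{done,err}  (select→offer)
                    [done]
                      X ↦ X
                    [err]
                      X ↦ X
            [err]
              !Bool = ?Bool
                ⊕{data,stop} = &{data,stop}  (select→offer)
                  [data]
                    ⊕{ok,retry,err} = &{ok,retry,err}  (select→offer)
                      [ok]
                        end ↦ end
                      [retry]
                        X ↦ X
                      [err]
                        X ↦ X
                  [stop]
                    !Unit = ?Unit
                      end ↦ end
            [done]
              !Int = ?Int
                ⊕{ok,stop,err} = &{ok,stop,err}  (select→offer)
                  [ok]
                    !Str = ?Str
                      end ↦ end
                  [stop]
                    !Unit = ?Unit
                      end ↦ end
                  [err]
                    !Unit = ?Unit
                      X ↦ X
        [data]
          ⊕{ack,ok} = &{ack,ok}  (select→offer)
            [ack]
              ?Str = !Str
                ?Bool = !Bool
                  ?Int = !Int
                    X ↦ X
            [ok]
              &{err,stop} = ⊕{err,stop}  (&→⊕)
                [err]
                  !Bool = ?Bool
                    ?Unit = !Unit
                      end ↦ end
                [stop]
                  !Bool = ?Bool
                    !Str = ?Str
                      end ↦ end
        [ack]
          !Unit = ?Unit
            !Str = ?Str
              &{stop,ack,retry} = ⊕{stop,ack,retry}  (&→⊕)
                [stop]
                  ?Bool = !Bool
                    X ↦ X
                [ack]
                  &{more,ack,stop} = ⊕{more,ack,stop}  (&→⊕)
                    [more]
                      X ↦ X
                    [ack]
                      end ↦ end
                    [stop]
                      end ↦ end
                [retry]
                  &{ack,retry} = ⊕{ack,retry}  (&→⊕)
                    [ack]
                      end ↦ end
                    [retry]
                      end ↦ end

!Str.!Unit.μX.&{stop: &{ok: ?Str.?Str.&{done: X, err: X}, err: ?Bool.&{data: &{ok: end, retry: X, err: X}, stop: ?Unit.end}, done: ?Int.&{ok: ?Str.end, stop: ?Unit.end, err: ?Unit.X}}, data: &{ack: !Str.!Bool.!Int.X, ok: ⊕{err: ?Bool.!Unit.end, stop: ?Bool.?Str.end}}, ack: ?Unit.?Str.⊕{stop: !Bool.X, ack: ⊕{more: X, ack: end, stop: end}, retry: ⊕{ack: end, retry: end}}}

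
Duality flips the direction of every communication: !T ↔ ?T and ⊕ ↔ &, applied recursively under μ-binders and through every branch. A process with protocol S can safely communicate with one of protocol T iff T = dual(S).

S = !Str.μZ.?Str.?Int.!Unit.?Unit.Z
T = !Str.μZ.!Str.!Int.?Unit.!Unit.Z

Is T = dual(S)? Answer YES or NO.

NO

!Str ‖ !Str  ✗ same direction on both sides — not dual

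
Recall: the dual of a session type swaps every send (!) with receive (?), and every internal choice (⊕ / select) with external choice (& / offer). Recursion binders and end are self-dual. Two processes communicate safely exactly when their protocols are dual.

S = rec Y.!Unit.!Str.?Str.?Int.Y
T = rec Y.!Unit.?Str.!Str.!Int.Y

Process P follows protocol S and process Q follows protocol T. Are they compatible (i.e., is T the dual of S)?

NO

rec Y | rec Y  ✓ (binder kept)
  !Unit | !Unit  ✗ same direction on both sides — not dual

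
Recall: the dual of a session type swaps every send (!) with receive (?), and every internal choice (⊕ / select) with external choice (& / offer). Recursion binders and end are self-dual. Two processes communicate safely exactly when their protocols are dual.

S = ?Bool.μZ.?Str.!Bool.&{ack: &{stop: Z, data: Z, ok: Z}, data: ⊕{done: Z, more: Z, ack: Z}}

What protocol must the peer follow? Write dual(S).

!Bool.μZ.!Str.?Bool.⊕{ack: ⊕{stop: Z, data: Z, ok: Z}, data: &{done: Z, more: Z, ack: Z}}

?Bool = !Bool
  μZ = μZ  (binder kept)
    ?Str = !Str
      !Bool = ?Bool
        &{ack,data} = ⊕{ack,data}  (external→internal)
          case ack:
            &{stop,data,ok} = ⊕{stop,data,ok}  (external→internal)
              case stop:
                dual(Z) = Z
              case data:
                dual(Z) = Z
              case ok:
                dual(Z) = Z
          case data:
            ⊕{done,more,ack} = &{done,more,ack}  (internal→external)
              case done:
                dual(Z) = Z
              case more:
                dual(Z) = Z
              case ack:
                dual(Z) = Z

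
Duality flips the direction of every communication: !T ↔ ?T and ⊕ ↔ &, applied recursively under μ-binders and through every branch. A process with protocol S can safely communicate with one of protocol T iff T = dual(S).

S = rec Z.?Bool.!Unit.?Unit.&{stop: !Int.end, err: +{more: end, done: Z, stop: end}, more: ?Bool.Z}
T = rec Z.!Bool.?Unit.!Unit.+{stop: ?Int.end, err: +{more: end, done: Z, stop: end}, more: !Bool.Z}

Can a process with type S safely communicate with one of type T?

NO

rec Z vs rec Z  match (μ self-dual)
  ?Bool vs !Bool  match
    !Unit vs ?Unit  match
      ?Unit vs !Unit  match
        &{stop,err,more} vs +{stop,err,more}  match same labels
          [stop]
            !Int vs ?Int  match
              end vs end  match
          [err]
            +{more,done,stop} vs +{more,done,stop}  ✗ choice polarity not flipped — not dual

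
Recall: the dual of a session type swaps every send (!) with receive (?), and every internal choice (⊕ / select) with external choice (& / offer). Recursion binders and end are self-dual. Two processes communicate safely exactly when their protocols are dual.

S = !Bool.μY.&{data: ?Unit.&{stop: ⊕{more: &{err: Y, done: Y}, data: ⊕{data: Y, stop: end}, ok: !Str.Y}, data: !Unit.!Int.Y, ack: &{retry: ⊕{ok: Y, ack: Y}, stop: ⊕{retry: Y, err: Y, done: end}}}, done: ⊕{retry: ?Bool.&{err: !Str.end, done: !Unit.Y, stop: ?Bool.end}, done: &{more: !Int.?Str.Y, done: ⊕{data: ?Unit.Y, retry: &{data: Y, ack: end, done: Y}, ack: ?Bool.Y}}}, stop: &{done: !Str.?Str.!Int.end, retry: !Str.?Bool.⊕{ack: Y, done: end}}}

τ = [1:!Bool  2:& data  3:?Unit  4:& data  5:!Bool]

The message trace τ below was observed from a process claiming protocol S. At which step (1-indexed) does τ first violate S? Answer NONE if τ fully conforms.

5

[1] !Bool  ok  residual = μY.…
[2] & data  ok  residual = ?Unit.&{stop: ⊕{more: &{err: μY.…, done: μY.…}, data: ⊕{data: μY.…, stop: end}, ok: !Str.μY.…}, data: !Unit.!Int.μY.…, ack: &{retry: ⊕{ok: μY.…, ack: μY.…}, stop: ⊕{retry: μY.…, err: μY.…, done: end}}}
[3] ?Unit  ok  residual = &{stop: ⊕{more: &{err: μY.…, done: μY.…}, data: ⊕{data: μY.…, stop: end}, ok: !Str.μY.…}, data: !Unit.!Int.μY.…, ack: &{retry: ⊕{ok: μY.…, ack: μY.…}, stop: ⊕{retry: μY.…, err: μY.…, done: end}}}
[4] & data  ok  residual = !Unit.!Int.μY.…
[5] got !Bool, protocol expects !Unit  ✗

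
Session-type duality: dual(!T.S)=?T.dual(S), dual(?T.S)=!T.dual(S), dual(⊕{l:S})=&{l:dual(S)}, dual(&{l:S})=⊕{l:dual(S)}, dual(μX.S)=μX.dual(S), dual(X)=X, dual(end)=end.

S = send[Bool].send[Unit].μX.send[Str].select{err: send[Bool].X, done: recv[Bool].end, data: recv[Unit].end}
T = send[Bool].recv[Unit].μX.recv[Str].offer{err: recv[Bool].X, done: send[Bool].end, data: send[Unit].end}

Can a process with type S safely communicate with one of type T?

send[Bool] vs send[Bool]  ✗ same direction on both sides — not dual

NO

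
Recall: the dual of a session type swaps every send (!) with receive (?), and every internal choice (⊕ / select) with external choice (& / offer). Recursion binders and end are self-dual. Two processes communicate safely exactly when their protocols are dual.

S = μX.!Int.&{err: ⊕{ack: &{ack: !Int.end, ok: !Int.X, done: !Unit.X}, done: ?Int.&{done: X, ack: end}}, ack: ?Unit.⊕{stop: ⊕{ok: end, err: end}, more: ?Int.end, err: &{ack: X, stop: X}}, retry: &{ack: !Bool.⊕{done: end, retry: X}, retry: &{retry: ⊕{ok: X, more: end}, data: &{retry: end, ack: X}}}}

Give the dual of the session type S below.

μX → μX  (rec unchanged)
  !Int → ?Int
    &{err,ack,retry} → ⊕{err,ack,retry}  (offer→select)
      case err:
        ⊕{ack,done} → &{ack,done}  (⊕→&)
          case ack:
            &{ack,ok,done} → ⊕{ack,ok,done}  (offer→select)
              case ack:
                !Int → ?Int
                  end self-dual
              case ok:
                !Int → ?Int
                  X self-dual
              case done:
                !Unit → ?Unit
                  X self-dual
          case done:
            ?Int → !Int
              &{done,ack} → ⊕{done,ack}  (offer→select)
                case done:
                  X self-dual
                case ack:
                  end self-dual
      case ack:
        ?Unit → !Unit
          ⊕{stop,more,err} → &{stop,more,err}  (⊕→&)
            case stop:
              ⊕{ok,err} → &{ok,err}  (⊕→&)
                case ok:
                  end self-dual
                case err:
                  end self-dual
            case more:
              ?Int → !Int
                end self-dual
            case err:
              &{ack,stop} → ⊕{ack,stop}  (offer→select)
                case ack:
                  X self-dual
                case stop:
                  X self-dual
      case retry:
        &{ack,retry} → ⊕{ack,retry}  (offer→select)
          case ack:
            !Bool → ?Bool
              ⊕{done,retry} → &{done,retry}  (⊕→&)
                case done:
                  end self-dual
                case retry:
                  X self-dual
          case retry:
            &{retry,data} → ⊕{retry,data}  (offer→select)
              case retry:
                ⊕{ok,more} → &{ok,more}  (⊕→&)
                  case ok:
                    X self-dual
                  case more:
                    end self-dual
              case data:
                &{retry,ack} → ⊕{retry,ack}  (offer→select)
                  case retry:
                    end self-dual
                  case ack:
                    X self-dual

μX.?Int.⊕{err: &{ack: ⊕{ack: ?Int.end, ok: ?Int.X, done: ?Unit.X}, done: !Int.⊕{done: X, ack: end}}, ack: !Unit.&{stop: &{ok: end, err: end}, more: !Int.end, err: ⊕{ack: X, stop: X}}, retry: ⊕{ack: ?Bool.&{done: end, retry: X}, retry: ⊕{retry: &{ok: X, more: end}, data: ⊕{retry: end, ack: X}}}}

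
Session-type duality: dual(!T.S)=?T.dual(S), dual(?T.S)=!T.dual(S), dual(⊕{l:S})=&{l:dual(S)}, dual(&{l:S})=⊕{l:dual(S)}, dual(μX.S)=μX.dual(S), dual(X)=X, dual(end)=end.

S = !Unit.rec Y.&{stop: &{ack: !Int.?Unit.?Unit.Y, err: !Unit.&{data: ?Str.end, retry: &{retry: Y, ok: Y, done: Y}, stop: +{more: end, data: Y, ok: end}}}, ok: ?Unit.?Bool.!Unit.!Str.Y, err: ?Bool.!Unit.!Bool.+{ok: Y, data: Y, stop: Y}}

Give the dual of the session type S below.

!Unit ↦ ?Unit
  rec Y ↦ rec Y  (μ self-dual)
    &{stop,ok,err} ↦ +{stop,ok,err}  (offer→select)
      [stop]
        &{ack,err} ↦ +{ack,err}  (offer→select)
          [ack]
            !Int ↦ ?Int
              ?Unit ↦ !Unit
                ?Unit ↦ !Unit
                  Y self-dual
          [err]
            !Unit ↦ ?Unit
              &{data,retry,stop} ↦ +{data,retry,stop}  (offer→select)
                [data]
                  ?Str ↦ !Str
                    end self-dual
                [retry]
                  &{retry,ok,done} ↦ +{retry,ok,done}  (offer→select)
                    [retry]
                      Y self-dual
                    [ok]
                      Y self-dual
                    [done]
                      Y self-dual
                [stop]
                  +{more,data,ok} ↦ &{more,data,ok}  (select→offer)
                    [more]
                      end self-dual
                    [data]
                      Y self-dual
                    [ok]
                      end self-dual
      [ok]
        ?Unit ↦ !Unit
          ?Bool ↦ !Bool
            !Unit ↦ ?Unit
              !Str ↦ ?Str
                Y self-dual
      [err]
        ?Bool ↦ !Bool
          !Unit ↦ ?Unit
            !Bool ↦ ?Bool
              +{ok,data,stop} ↦ &{ok,data,stop}  (select→offer)
                [ok]
                  Y self-dual
                [data]
                  Y self-dual
                [stop]
                  Y self-dual

?Unit.rec Y.+{stop: +{ack: ?Int.!Unit.!Unit.Y, err: ?Unit.+{data: !Str.end, retry: +{retry: Y, ok: Y, done: Y}, stop: &{more: end, data: Y, ok: end}}}, ok: !Unit.!Bool.?Unit.?Str.Y, err: !Bool.?Unit.?Bool.&{ok: Y, data: Y, stop: Y}}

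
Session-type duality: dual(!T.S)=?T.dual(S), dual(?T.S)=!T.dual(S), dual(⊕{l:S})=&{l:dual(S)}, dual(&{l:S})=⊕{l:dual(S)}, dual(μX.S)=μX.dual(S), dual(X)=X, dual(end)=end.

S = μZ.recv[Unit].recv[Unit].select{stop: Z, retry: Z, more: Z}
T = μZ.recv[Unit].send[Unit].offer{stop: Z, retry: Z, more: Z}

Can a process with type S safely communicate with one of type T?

NO

μZ vs μZ  match (binder kept)
  recv[Unit] vs recv[Unit]  ✗ same direction on both sides — not dual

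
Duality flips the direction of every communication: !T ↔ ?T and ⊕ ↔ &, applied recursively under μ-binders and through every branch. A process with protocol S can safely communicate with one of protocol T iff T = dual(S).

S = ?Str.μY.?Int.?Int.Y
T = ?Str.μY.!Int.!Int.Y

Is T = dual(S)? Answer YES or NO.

NO

?Str vs ?Str  ✗ same direction on both sides — not dual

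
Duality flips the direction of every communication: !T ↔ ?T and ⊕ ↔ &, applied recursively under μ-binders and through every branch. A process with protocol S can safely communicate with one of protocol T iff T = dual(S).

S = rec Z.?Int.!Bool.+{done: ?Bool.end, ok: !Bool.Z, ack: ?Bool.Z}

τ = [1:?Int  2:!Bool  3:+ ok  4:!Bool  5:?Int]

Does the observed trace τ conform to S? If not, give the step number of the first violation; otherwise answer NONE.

NONE

step 1: ?Int  ok  residual = !Bool.+{done: ?Bool.end, ok: !Bool.rec Z.…, ack: ?Bool.rec Z.…}
step 2: !Bool  ok  residual = +{done: ?Bool.end, ok: !Bool.rec Z.…, ack: ?Bool.rec Z.…}
step 3: + ok  ok  residual = !Bool.rec Z.…
step 4: !Bool  ok  residual = rec Z.…
step 5: ?Int  ok  residual = !Bool.+{done: ?Bool.end, ok: !Bool.rec Z.…, ack: ?Bool.rec Z.…}
trace exhausted — no violation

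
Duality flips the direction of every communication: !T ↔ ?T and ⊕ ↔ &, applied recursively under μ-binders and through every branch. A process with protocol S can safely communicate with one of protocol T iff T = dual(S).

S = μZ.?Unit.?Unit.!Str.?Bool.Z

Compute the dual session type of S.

μZ → μZ  (binder kept)
  ?Unit → !Unit
    ?Unit → !Unit
      !Str → ?Str
        ?Bool → !Bool
          Z self-dual

μZ.!Unit.!Unit.?Str.!Bool.Z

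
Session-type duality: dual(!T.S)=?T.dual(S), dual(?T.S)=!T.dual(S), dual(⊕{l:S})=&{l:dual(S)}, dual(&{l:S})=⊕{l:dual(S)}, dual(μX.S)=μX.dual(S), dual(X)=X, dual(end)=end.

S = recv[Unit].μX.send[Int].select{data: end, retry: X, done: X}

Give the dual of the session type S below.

send[Unit].μX.recv[Int].offer{data: end, retry: X, done: X}

recv[Unit] = send[Unit]
  μX = μX  (binder kept)
    send[Int] = recv[Int]
      select{data,retry,done} = offer{data,retry,done}  (internal→external)
        [data]
          dual(end) = end
        [retry]
          dual(X) = X
        [done]
          dual(X) = X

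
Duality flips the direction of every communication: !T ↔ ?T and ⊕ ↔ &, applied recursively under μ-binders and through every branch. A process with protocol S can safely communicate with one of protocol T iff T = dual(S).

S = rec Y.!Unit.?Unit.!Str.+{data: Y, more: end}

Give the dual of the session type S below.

rec Y.?Unit.!Unit.?Str.&{data: Y, more: end}

rec Y → rec Y  (rec unchanged)
  !Unit → ?Unit
    ?Unit → !Unit
      !Str → ?Str
        +{data,more} → &{data,more}  (internal→external)
          case data:
            Y self-dual
          case more:
            end self-dual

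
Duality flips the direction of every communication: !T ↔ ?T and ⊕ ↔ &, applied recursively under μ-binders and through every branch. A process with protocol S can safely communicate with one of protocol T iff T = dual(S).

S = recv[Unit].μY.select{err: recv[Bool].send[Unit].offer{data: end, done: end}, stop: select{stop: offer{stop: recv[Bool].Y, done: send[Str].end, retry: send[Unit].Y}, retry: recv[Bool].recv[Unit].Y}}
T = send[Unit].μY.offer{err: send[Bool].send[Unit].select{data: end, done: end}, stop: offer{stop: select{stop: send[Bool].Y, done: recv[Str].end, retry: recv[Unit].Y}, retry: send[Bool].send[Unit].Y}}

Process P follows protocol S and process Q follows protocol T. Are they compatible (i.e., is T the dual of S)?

NO

recv[Unit] vs send[Unit]  ok
  μY vs μY  ok (rec unchanged)
    select{err,stop} vs offer{err,stop}  ok labels match
      [err]
        recv[Bool] vs send[Bool]  ok
          send[Unit] vs send[Unit]  ✗ same direction on both sides — not dual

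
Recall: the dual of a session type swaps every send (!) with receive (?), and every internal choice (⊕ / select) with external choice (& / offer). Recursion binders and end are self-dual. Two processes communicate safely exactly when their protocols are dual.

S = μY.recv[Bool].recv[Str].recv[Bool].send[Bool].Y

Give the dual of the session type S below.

μY = μY  (μ self-dual)
  recv[Bool] = send[Bool]
    recv[Str] = send[Str]
      recv[Bool] = send[Bool]
        send[Bool] = recv[Bool]
          Y self-dual

μY.send[Bool].send[Str].send[Bool].recv[Bool].Y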